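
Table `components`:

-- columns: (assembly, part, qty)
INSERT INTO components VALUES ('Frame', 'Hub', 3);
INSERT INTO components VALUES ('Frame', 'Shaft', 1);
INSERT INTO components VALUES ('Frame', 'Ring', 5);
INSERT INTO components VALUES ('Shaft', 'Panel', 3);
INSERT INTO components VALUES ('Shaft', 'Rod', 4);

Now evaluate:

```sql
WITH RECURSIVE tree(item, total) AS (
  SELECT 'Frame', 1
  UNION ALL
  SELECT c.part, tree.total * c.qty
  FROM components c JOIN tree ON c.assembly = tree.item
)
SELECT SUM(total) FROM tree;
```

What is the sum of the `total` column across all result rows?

17

Base: (Frame, total=1).
Iteration 1: components of {Frame} -> Hub = 1*3 = 3, Ring = 1*5 = 5, Shaft = 1*1 = 1.
Iteration 2: components of {Hub,Ring,Shaft} -> Panel = 1*3 = 3, Rod = 1*4 = 4.
Iteration 3: no further components; recursion stops.
SUM(total) = 1 + 3 + 1 + 5 + 3 + 4 = 17.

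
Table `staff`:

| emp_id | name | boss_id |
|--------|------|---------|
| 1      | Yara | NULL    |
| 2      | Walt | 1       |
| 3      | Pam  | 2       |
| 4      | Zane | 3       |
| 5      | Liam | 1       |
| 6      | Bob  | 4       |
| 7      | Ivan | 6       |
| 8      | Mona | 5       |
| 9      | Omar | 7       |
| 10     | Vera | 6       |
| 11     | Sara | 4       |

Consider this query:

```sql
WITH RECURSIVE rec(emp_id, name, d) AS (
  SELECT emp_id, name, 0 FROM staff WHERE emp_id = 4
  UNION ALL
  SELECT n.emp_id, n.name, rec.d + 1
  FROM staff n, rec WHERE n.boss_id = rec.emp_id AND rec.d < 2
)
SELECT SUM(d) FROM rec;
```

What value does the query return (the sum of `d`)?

6

Base: emp_id=4 (Zane) at d 0.
Iteration 1: rows with boss_id in {4} -> Bob (id 6, d 1), Sara (id 11, d 1).
Iteration 2: rows with boss_id in {6,11} -> Ivan (id 7, d 2), Vera (id 10, d 2).
Iteration 3: d < 2 fails for all current rows; recursion stops.
SUM(d) = 0 + 1 + 1 + 2 + 2 = 6.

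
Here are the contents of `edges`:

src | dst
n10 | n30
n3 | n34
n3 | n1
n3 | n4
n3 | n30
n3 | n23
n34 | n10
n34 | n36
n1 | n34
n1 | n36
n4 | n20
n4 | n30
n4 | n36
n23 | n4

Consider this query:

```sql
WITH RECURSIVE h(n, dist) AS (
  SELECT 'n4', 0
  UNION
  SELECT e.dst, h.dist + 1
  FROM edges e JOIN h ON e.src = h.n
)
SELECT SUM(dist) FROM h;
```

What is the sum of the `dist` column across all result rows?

3

Base: (n4, dist=0).
Iteration 1: edges from {n4} -> (n20, dist=1), (n30, dist=1), (n36, dist=1).
Iteration 2: no outgoing edges from {n20,n30,n36}; recursion stops.
SUM(dist) = 0 + 1 + 1 + 1 = 3.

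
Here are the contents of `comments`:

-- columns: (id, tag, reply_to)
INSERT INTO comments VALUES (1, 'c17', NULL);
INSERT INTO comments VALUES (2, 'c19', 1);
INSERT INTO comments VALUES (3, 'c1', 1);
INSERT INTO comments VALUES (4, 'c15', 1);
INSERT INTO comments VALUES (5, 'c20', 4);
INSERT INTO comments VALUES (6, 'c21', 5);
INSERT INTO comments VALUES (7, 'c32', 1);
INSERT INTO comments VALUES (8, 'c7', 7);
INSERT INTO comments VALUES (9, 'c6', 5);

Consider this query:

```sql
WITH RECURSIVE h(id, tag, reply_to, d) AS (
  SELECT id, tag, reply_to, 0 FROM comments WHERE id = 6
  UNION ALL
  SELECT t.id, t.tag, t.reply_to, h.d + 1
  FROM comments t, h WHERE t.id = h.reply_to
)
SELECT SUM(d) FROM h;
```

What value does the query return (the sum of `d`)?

Base: id=6 (c21), reply_to=5, d 0.
Iteration 1: join on id=5 -> c20 (id 5, reply_to=4, d 1).
Iteration 2: join on id=4 -> c15 (id 4, reply_to=1, d 2).
Iteration 3: join on id=1 -> c17 (id 1, reply_to=NULL, d 3).
Iteration 4: reply_to is NULL; no match; recursion stops.
SUM(d) = 0 + 1 + 2 + 3 = 6.

6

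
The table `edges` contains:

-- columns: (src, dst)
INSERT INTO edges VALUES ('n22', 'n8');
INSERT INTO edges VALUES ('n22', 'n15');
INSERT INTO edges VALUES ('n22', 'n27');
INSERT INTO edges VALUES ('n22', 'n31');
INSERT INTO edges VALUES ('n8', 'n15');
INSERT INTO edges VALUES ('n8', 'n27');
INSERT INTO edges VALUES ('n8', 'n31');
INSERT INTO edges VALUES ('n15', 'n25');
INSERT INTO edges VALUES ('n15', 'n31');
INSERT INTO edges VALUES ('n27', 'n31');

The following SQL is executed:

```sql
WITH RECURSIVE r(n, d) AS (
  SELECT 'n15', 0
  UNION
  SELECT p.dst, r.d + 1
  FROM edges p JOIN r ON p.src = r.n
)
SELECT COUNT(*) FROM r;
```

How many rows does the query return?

3

Base: (n15, d=0).
Iteration 1: edges from {n15} -> (n25, d=1), (n31, d=1).
Iteration 2: no outgoing edges from {n25,n31}; recursion stops.
Total rows emitted: 3.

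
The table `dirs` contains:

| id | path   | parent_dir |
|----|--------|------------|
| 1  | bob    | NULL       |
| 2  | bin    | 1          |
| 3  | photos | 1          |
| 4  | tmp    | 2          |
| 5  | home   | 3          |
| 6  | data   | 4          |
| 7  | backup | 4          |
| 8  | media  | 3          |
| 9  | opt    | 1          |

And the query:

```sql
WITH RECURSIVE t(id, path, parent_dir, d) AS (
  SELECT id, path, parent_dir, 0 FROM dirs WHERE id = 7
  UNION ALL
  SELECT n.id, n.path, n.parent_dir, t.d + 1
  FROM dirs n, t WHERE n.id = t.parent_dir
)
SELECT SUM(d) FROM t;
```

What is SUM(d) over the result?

6

Base: id=7 (backup), parent_dir=4, d 0.
Iteration 1: join on id=4 -> tmp (id 4, parent_dir=2, d 1).
Iteration 2: join on id=2 -> bin (id 2, parent_dir=1, d 2).
Iteration 3: join on id=1 -> bob (id 1, parent_dir=NULL, d 3).
Iteration 4: parent_dir is NULL; no match; recursion stops.
SUM(d) = 0 + 1 + 2 + 3 = 6.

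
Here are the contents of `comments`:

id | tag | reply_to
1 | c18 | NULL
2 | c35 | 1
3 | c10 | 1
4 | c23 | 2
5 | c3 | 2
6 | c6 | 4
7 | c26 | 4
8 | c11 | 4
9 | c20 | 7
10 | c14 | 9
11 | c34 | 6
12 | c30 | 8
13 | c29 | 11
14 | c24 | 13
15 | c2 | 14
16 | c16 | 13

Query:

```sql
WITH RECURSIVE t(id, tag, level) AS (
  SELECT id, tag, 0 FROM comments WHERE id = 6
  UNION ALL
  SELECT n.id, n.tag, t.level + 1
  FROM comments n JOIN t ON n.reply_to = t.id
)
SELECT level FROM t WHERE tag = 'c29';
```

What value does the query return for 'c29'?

2

Base: id=6 (c6) at level 0.
Iteration 1: rows with reply_to in {6} -> c34 (id 11, level 1).
Iteration 2: rows with reply_to in {11} -> c29 (id 13, level 2).
Iteration 3: rows with reply_to in {13} -> c24 (id 14, level 3), c16 (id 16, level 3).
Iteration 4: rows with reply_to in {14,16} -> c2 (id 15, level 4).
Iteration 5: no rows with reply_to in {15}; recursion stops.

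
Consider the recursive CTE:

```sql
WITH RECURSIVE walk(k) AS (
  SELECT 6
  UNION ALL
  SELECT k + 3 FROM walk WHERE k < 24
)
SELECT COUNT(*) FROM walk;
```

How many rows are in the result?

7

Base: k=6.
Iteration 1: 6 < 24 holds -> k = 6 + 3 = 9.
Iteration 2: 9 < 24 holds -> k = 9 + 3 = 12.
Iteration 3: 12 < 24 holds -> k = 12 + 3 = 15.
Iteration 4: 15 < 24 holds -> k = 15 + 3 = 18.
Iteration 5: 18 < 24 holds -> k = 18 + 3 = 21.
Iteration 6: 21 < 24 holds -> k = 21 + 3 = 24.
Iteration 7: 24 < 24 fails; recursion stops.
Total rows emitted: 7.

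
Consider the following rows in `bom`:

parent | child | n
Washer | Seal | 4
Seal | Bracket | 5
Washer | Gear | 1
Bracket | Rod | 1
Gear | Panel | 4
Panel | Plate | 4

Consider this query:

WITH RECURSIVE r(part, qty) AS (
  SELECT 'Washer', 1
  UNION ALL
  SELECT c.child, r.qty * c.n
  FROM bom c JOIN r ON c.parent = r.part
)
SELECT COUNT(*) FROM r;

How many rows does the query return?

Base: (Washer, qty=1).
Iteration 1: components of {Washer} -> Gear = 1*1 = 1, Seal = 1*4 = 4.
Iteration 2: components of {Gear,Seal} -> Bracket = 4*5 = 20, Panel = 1*4 = 4.
Iteration 3: components of {Bracket,Panel} -> Plate = 4*4 = 16, Rod = 20*1 = 20.
Iteration 4: no further components; recursion stops.
Total rows emitted: 7.

7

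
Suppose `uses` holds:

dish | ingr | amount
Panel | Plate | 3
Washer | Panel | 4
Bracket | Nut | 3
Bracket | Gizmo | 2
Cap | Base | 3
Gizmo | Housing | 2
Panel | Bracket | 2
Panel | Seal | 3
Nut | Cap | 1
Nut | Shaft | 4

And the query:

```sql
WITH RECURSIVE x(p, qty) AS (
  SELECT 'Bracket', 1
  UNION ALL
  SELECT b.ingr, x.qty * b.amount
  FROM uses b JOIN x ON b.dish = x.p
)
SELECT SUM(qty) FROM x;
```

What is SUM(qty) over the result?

Base: (Bracket, qty=1).
Iteration 1: components of {Bracket} -> Gizmo = 1*2 = 2, Nut = 1*3 = 3.
Iteration 2: components of {Gizmo,Nut} -> Cap = 3*1 = 3, Housing = 2*2 = 4, Shaft = 3*4 = 12.
Iteration 3: components of {Cap,Housing,Shaft} -> Base = 3*3 = 9.
Iteration 4: no further components; recursion stops.
SUM(qty) = 1 + 2 + 3 + 4 + 3 + 12 + 9 = 34.

34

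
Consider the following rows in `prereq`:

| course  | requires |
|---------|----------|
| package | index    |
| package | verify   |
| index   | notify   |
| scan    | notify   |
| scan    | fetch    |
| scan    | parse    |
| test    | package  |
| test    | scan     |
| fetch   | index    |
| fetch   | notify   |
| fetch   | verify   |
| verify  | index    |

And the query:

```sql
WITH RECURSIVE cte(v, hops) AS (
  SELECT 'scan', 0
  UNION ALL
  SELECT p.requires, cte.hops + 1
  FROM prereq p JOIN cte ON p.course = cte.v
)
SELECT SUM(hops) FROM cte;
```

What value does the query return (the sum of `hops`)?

Base: (scan, hops=0).
Iteration 1: edges from {scan} -> (fetch, hops=1), (notify, hops=1), (parse, hops=1).
Iteration 2: edges from {fetch,notify,parse} -> (index, hops=2), (notify, hops=2), (verify, hops=2).
Iteration 3: edges from {index,notify,verify} -> (index, hops=3), (notify, hops=3).
Iteration 4: edges from {index,notify} -> (notify, hops=4).
Iteration 5: no outgoing edges from {notify}; recursion stops.
SUM(hops) = 0 + 1 + 1 + 1 + 2 + 2 + 2 + 3 + 3 + 4 = 19.

19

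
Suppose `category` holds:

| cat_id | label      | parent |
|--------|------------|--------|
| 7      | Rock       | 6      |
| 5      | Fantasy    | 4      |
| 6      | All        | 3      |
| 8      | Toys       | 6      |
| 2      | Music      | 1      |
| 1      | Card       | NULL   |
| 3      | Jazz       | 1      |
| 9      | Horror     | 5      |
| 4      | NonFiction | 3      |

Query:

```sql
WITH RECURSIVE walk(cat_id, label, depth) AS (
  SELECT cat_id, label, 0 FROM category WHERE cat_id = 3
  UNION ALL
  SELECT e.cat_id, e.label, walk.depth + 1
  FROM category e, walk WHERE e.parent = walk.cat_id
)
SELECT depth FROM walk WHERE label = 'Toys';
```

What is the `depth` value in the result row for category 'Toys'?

2

Base: cat_id=3 (Jazz) at depth 0.
Iteration 1: rows with parent in {3} -> NonFiction (id 4, depth 1), All (id 6, depth 1).
Iteration 2: rows with parent in {4,6} -> Fantasy (id 5, depth 2), Rock (id 7, depth 2), Toys (id 8, depth 2).
Iteration 3: rows with parent in {5,7,8} -> Horror (id 9, depth 3).
Iteration 4: no rows with parent in {9}; recursion stops.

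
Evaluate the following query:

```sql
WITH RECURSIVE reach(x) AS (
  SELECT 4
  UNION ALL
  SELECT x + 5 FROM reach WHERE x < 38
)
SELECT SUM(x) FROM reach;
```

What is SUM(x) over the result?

172

Base: x=4.
Iteration 1: 4 < 38 holds -> x = 4 + 5 = 9.
Iteration 2: 9 < 38 holds -> x = 9 + 5 = 14.
Iteration 3: 14 < 38 holds -> x = 14 + 5 = 19.
Iteration 4: 19 < 38 holds -> x = 19 + 5 = 24.
Iteration 5: 24 < 38 holds -> x = 24 + 5 = 29.
Iteration 6: 29 < 38 holds -> x = 29 + 5 = 34.
Iteration 7: 34 < 38 holds -> x = 34 + 5 = 39.
Iteration 8: 39 < 38 fails; recursion stops.
SUM(x) = 4 + 9 + 14 + 19 + 24 + 29 + 34 + 39 = 172.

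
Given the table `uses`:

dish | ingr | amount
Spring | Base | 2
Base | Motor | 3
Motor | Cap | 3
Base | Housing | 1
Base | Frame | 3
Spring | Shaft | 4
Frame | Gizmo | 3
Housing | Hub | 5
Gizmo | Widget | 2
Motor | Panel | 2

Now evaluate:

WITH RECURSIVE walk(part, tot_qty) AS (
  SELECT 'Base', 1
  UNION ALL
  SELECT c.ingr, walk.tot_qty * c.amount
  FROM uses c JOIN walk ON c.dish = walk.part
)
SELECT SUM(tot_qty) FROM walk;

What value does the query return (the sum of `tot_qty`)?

Base: (Base, tot_qty=1).
Iteration 1: components of {Base} -> Frame = 1*3 = 3, Housing = 1*1 = 1, Motor = 1*3 = 3.
Iteration 2: components of {Frame,Housing,Motor} -> Cap = 3*3 = 9, Gizmo = 3*3 = 9, Hub = 1*5 = 5, Panel = 3*2 = 6.
Iteration 3: components of {Cap,Gizmo,Hub,Panel} -> Widget = 9*2 = 18.
Iteration 4: no further components; recursion stops.
SUM(tot_qty) = 1 + 3 + 1 + 3 + 9 + 6 + 5 + 9 + 18 = 55.

55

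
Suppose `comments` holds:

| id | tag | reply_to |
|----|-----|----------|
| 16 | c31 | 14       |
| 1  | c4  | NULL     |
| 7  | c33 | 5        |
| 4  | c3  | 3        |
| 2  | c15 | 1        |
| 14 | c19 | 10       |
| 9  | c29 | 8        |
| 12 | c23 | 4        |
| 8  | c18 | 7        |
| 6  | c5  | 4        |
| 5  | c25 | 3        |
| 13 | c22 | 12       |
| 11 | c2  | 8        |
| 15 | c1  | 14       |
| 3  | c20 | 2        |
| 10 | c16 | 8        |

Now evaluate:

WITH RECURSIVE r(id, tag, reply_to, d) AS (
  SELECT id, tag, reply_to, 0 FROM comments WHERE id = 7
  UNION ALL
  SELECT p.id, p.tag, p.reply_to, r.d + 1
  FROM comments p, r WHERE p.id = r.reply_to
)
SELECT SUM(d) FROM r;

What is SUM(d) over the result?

Base: id=7 (c33), reply_to=5, d 0.
Iteration 1: join on id=5 -> c25 (id 5, reply_to=3, d 1).
Iteration 2: join on id=3 -> c20 (id 3, reply_to=2, d 2).
Iteration 3: join on id=2 -> c15 (id 2, reply_to=1, d 3).
Iteration 4: join on id=1 -> c4 (id 1, reply_to=NULL, d 4).
Iteration 5: reply_to is NULL; no match; recursion stops.
SUM(d) = 0 + 1 + 2 + 3 + 4 = 10.

10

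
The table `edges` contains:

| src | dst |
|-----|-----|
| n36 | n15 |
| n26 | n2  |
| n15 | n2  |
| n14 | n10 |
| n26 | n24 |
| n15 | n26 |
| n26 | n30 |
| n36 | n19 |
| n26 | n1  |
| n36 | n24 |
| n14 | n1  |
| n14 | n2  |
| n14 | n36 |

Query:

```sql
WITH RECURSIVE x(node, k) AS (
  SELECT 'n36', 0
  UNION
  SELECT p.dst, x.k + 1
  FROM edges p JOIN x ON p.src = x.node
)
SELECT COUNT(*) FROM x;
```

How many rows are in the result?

Base: (n36, k=0).
Iteration 1: edges from {n36} -> (n15, k=1), (n19, k=1), (n24, k=1).
Iteration 2: edges from {n15,n19,n24} -> (n2, k=2), (n26, k=2).
Iteration 3: edges from {n2,n26} -> (n1, k=3), (n2, k=3), (n24, k=3), (n30, k=3).
Iteration 4: no outgoing edges from {n1,n2,n24,n30}; recursion stops.
Total rows emitted: 10.

10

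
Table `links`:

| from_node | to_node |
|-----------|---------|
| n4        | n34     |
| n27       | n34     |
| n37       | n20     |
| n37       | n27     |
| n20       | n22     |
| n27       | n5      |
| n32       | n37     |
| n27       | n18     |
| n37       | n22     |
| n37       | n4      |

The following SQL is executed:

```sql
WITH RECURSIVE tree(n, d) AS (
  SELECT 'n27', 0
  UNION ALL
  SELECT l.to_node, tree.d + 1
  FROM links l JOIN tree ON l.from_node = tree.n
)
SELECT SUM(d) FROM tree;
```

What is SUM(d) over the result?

Base: (n27, d=0).
Iteration 1: edges from {n27} -> (n18, d=1), (n34, d=1), (n5, d=1).
Iteration 2: no outgoing edges from {n18,n34,n5}; recursion stops.
SUM(d) = 0 + 1 + 1 + 1 = 3.

3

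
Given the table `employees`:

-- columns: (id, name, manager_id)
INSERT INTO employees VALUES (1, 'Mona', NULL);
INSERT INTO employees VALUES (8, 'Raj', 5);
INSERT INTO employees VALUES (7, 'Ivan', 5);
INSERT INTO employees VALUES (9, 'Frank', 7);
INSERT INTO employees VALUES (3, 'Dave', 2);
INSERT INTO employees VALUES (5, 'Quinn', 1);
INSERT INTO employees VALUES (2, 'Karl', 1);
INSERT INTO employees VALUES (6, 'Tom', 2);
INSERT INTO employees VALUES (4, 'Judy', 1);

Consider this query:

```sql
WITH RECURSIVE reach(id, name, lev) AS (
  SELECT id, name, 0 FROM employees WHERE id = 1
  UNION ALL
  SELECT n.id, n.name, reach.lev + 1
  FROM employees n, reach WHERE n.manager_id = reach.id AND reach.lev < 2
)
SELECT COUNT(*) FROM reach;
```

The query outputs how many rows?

8

Base: id=1 (Mona) at lev 0.
Iteration 1: rows with manager_id in {1} -> Karl (id 2, lev 1), Judy (id 4, lev 1), Quinn (id 5, lev 1).
Iteration 2: rows with manager_id in {2,4,5} -> Dave (id 3, lev 2), Tom (id 6, lev 2), Ivan (id 7, lev 2), Raj (id 8, lev 2).
Iteration 3: lev < 2 fails for all current rows; recursion stops.
Total rows emitted: 8.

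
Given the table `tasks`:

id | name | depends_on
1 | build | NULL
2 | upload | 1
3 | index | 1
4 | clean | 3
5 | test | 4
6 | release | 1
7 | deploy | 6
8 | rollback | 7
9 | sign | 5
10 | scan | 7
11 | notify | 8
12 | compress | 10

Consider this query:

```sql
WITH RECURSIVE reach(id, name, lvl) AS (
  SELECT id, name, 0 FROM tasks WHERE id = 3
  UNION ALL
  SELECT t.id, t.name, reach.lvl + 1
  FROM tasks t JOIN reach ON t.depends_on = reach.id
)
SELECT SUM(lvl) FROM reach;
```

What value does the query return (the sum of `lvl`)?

6

Base: id=3 (index) at lvl 0.
Iteration 1: rows with depends_on in {3} -> clean (id 4, lvl 1).
Iteration 2: rows with depends_on in {4} -> test (id 5, lvl 2).
Iteration 3: rows with depends_on in {5} -> sign (id 9, lvl 3).
Iteration 4: no rows with depends_on in {9}; recursion stops.
SUM(lvl) = 0 + 1 + 2 + 3 = 6.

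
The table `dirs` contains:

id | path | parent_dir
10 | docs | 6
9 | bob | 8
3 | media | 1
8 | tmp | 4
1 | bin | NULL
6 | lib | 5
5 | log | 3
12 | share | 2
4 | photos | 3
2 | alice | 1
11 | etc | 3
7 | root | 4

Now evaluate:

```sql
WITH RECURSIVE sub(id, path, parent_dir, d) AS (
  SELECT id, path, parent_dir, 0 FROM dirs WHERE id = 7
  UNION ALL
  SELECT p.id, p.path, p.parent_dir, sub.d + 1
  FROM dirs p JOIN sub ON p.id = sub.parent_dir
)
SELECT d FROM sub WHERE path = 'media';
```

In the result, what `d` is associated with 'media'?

Base: id=7 (root), parent_dir=4, d 0.
Iteration 1: join on id=4 -> photos (id 4, parent_dir=3, d 1).
Iteration 2: join on id=3 -> media (id 3, parent_dir=1, d 2).
Iteration 3: join on id=1 -> bin (id 1, parent_dir=NULL, d 3).
Iteration 4: parent_dir is NULL; no match; recursion stops.

2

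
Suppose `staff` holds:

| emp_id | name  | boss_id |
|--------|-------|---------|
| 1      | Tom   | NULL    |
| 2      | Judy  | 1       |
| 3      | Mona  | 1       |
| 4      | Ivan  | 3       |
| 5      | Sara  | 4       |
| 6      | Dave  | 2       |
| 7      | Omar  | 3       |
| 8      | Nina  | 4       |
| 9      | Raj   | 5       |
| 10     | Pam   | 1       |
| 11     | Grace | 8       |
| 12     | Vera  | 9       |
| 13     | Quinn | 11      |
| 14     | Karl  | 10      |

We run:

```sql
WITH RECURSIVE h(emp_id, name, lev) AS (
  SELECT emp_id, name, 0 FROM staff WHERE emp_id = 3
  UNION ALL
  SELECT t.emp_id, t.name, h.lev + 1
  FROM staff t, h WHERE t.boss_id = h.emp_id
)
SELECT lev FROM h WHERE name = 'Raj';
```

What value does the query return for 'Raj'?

Base: emp_id=3 (Mona) at lev 0.
Iteration 1: rows with boss_id in {3} -> Ivan (id 4, lev 1), Omar (id 7, lev 1).
Iteration 2: rows with boss_id in {4,7} -> Sara (id 5, lev 2), Nina (id 8, lev 2).
Iteration 3: rows with boss_id in {5,8} -> Raj (id 9, lev 3), Grace (id 11, lev 3).
Iteration 4: rows with boss_id in {9,11} -> Vera (id 12, lev 4), Quinn (id 13, lev 4).
Iteration 5: no rows with boss_id in {12,13}; recursion stops.

3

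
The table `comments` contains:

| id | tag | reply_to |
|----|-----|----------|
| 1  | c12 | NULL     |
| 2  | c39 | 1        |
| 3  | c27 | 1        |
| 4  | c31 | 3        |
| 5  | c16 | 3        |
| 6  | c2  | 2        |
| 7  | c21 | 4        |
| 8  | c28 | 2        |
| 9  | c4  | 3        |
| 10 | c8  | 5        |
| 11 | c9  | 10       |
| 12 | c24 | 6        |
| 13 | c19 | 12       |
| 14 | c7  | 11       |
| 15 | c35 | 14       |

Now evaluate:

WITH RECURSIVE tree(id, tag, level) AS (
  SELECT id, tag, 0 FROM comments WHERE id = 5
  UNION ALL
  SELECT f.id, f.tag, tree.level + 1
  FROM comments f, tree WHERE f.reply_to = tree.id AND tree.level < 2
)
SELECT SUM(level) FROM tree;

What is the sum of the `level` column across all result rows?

3

Base: id=5 (c16) at level 0.
Iteration 1: rows with reply_to in {5} -> c8 (id 10, level 1).
Iteration 2: rows with reply_to in {10} -> c9 (id 11, level 2).
Iteration 3: level < 2 fails for all current rows; recursion stops.
SUM(level) = 0 + 1 + 2 = 3.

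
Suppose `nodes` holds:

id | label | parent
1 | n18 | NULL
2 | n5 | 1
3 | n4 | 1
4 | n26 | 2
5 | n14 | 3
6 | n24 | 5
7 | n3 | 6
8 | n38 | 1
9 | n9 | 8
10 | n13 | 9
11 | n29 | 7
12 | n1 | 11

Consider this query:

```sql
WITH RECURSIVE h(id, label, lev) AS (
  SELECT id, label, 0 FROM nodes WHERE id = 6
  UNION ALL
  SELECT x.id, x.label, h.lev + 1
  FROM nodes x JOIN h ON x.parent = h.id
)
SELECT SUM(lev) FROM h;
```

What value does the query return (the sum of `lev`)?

6

Base: id=6 (n24) at lev 0.
Iteration 1: rows with parent in {6} -> n3 (id 7, lev 1).
Iteration 2: rows with parent in {7} -> n29 (id 11, lev 2).
Iteration 3: rows with parent in {11} -> n1 (id 12, lev 3).
Iteration 4: no rows with parent in {12}; recursion stops.
SUM(lev) = 0 + 1 + 2 + 3 = 6.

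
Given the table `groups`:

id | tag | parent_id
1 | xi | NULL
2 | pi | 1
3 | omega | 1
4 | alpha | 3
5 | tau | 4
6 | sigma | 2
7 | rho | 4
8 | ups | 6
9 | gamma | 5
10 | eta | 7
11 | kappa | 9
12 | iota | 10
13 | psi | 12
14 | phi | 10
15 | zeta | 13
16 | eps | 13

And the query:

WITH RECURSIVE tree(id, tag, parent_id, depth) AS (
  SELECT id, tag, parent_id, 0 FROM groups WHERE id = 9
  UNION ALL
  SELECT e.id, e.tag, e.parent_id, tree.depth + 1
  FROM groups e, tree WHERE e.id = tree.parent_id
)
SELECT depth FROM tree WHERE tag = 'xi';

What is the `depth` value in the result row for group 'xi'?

4

Base: id=9 (gamma), parent_id=5, depth 0.
Iteration 1: join on id=5 -> tau (id 5, parent_id=4, depth 1).
Iteration 2: join on id=4 -> alpha (id 4, parent_id=3, depth 2).
Iteration 3: join on id=3 -> omega (id 3, parent_id=1, depth 3).
Iteration 4: join on id=1 -> xi (id 1, parent_id=NULL, depth 4).
Iteration 5: parent_id is NULL; no match; recursion stops.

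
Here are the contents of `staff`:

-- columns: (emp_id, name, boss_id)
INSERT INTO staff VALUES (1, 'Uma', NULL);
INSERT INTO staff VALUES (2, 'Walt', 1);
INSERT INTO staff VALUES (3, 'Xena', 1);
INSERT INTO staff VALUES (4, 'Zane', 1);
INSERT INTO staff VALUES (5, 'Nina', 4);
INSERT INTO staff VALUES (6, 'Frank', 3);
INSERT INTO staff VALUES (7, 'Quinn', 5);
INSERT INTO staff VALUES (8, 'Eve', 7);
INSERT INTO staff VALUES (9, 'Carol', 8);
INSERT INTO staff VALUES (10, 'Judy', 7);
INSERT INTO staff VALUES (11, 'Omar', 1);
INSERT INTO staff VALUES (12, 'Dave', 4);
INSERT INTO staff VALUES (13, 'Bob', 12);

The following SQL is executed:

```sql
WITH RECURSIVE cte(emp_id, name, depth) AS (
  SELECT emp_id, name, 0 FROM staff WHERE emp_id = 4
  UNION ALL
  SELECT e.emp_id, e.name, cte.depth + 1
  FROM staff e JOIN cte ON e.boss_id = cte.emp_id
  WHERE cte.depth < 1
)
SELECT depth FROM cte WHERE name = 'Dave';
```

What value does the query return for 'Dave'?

1

Base: emp_id=4 (Zane) at depth 0.
Iteration 1: rows with boss_id in {4} -> Nina (id 5, depth 1), Dave (id 12, depth 1).
Iteration 2: depth < 1 fails for all current rows; recursion stops.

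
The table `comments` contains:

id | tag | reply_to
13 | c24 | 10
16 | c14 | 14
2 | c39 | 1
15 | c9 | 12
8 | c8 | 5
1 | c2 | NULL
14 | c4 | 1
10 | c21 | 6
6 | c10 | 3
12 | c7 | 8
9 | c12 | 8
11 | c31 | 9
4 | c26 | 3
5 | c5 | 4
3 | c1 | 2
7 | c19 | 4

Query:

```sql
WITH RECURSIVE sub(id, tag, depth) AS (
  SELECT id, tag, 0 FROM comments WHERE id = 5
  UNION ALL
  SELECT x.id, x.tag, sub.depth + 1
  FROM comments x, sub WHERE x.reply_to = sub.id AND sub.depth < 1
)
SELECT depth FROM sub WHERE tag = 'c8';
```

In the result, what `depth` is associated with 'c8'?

1

Base: id=5 (c5) at depth 0.
Iteration 1: rows with reply_to in {5} -> c8 (id 8, depth 1).
Iteration 2: depth < 1 fails for all current rows; recursion stops.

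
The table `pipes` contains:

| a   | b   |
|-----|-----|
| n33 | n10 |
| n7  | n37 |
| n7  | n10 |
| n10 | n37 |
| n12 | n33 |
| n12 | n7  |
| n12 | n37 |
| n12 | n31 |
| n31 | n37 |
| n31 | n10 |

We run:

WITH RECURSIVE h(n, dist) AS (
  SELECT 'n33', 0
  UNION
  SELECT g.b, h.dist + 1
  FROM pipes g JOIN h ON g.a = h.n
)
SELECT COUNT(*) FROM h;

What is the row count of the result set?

Base: (n33, dist=0).
Iteration 1: edges from {n33} -> (n10, dist=1).
Iteration 2: edges from {n10} -> (n37, dist=2).
Iteration 3: no outgoing edges from {n37}; recursion stops.
Total rows emitted: 3.

3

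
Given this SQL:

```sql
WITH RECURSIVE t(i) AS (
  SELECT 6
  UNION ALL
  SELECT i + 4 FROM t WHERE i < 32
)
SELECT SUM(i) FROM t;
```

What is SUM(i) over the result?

Base: i=6.
Iteration 1: 6 < 32 holds -> i = 6 + 4 = 10.
Iteration 2: 10 < 32 holds -> i = 10 + 4 = 14.
Iteration 3: 14 < 32 holds -> i = 14 + 4 = 18.
Iteration 4: 18 < 32 holds -> i = 18 + 4 = 22.
Iteration 5: 22 < 32 holds -> i = 22 + 4 = 26.
Iteration 6: 26 < 32 holds -> i = 26 + 4 = 30.
Iteration 7: 30 < 32 holds -> i = 30 + 4 = 34.
Iteration 8: 34 < 32 fails; recursion stops.
SUM(i) = 6 + 10 + 14 + 18 + 22 + 26 + 30 + 34 = 160.

160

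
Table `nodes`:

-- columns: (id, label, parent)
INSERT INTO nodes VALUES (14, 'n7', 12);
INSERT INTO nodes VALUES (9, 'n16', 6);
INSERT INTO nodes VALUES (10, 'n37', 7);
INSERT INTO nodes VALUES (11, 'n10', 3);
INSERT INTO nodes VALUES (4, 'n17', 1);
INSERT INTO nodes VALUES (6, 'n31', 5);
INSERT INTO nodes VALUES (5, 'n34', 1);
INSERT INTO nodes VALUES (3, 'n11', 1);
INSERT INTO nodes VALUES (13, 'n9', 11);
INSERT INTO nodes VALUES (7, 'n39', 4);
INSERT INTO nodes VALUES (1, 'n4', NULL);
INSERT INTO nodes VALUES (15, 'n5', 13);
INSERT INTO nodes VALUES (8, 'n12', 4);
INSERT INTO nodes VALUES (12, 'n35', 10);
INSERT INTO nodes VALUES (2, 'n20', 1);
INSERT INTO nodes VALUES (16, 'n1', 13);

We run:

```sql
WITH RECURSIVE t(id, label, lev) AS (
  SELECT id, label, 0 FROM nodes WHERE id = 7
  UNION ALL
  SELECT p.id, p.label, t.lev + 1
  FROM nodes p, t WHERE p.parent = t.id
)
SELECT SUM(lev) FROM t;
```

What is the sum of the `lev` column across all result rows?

6

Base: id=7 (n39) at lev 0.
Iteration 1: rows with parent in {7} -> n37 (id 10, lev 1).
Iteration 2: rows with parent in {10} -> n35 (id 12, lev 2).
Iteration 3: rows with parent in {12} -> n7 (id 14, lev 3).
Iteration 4: no rows with parent in {14}; recursion stops.
SUM(lev) = 0 + 1 + 2 + 3 = 6.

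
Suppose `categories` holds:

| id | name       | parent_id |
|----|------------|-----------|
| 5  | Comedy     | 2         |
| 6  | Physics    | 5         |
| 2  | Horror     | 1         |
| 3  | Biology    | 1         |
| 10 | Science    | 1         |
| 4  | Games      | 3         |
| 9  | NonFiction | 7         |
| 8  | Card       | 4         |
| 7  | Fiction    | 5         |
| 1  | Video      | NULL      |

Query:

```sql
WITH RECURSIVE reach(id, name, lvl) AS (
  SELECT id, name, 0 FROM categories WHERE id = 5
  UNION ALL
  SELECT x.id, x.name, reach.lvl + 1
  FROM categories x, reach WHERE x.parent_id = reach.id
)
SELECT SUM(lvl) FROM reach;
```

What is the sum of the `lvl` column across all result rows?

Base: id=5 (Comedy) at lvl 0.
Iteration 1: rows with parent_id in {5} -> Physics (id 6, lvl 1), Fiction (id 7, lvl 1).
Iteration 2: rows with parent_id in {6,7} -> NonFiction (id 9, lvl 2).
Iteration 3: no rows with parent_id in {9}; recursion stops.
SUM(lvl) = 0 + 1 + 1 + 2 = 4.

4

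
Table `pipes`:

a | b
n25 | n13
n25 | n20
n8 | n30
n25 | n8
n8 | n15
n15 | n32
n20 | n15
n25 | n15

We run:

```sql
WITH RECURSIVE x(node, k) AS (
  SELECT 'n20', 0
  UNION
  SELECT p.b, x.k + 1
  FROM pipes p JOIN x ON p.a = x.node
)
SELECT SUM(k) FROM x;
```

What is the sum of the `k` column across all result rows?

3

Base: (n20, k=0).
Iteration 1: edges from {n20} -> (n15, k=1).
Iteration 2: edges from {n15} -> (n32, k=2).
Iteration 3: no outgoing edges from {n32}; recursion stops.
SUM(k) = 0 + 1 + 2 = 3.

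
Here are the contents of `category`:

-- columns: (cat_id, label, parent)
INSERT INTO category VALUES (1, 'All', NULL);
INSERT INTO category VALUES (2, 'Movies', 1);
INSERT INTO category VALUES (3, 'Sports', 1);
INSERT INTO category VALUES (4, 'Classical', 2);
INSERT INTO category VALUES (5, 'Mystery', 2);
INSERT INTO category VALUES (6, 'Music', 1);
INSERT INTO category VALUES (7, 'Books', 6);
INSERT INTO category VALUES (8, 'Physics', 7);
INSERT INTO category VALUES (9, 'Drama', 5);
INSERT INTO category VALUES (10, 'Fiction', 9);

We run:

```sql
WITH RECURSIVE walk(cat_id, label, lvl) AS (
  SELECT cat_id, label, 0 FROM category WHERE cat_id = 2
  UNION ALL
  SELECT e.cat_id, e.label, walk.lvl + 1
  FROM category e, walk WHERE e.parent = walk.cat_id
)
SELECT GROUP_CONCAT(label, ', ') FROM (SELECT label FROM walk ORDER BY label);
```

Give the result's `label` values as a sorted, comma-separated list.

Classical, Drama, Fiction, Movies, Mystery

Base: cat_id=2 (Movies) at lvl 0.
Iteration 1: rows with parent in {2} -> Classical (id 4, lvl 1), Mystery (id 5, lvl 1).
Iteration 2: rows with parent in {4,5} -> Drama (id 9, lvl 2).
Iteration 3: rows with parent in {9} -> Fiction (id 10, lvl 3).
Iteration 4: no rows with parent in {10}; recursion stops.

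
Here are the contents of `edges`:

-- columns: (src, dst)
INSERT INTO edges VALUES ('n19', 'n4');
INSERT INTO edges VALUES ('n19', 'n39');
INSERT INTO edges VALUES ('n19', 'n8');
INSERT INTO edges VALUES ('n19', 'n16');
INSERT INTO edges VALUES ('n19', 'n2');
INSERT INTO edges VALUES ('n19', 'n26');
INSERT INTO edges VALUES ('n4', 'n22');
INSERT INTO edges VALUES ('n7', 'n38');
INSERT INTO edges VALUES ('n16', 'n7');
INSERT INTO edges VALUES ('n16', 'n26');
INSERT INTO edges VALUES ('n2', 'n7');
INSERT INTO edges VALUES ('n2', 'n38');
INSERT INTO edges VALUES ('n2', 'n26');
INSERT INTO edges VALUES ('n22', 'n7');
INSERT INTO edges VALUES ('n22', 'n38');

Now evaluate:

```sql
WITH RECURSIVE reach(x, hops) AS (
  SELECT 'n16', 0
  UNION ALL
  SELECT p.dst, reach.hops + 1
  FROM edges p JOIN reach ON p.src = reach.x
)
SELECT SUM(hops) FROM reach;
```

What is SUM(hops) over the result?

4

Base: (n16, hops=0).
Iteration 1: edges from {n16} -> (n26, hops=1), (n7, hops=1).
Iteration 2: edges from {n26,n7} -> (n38, hops=2).
Iteration 3: no outgoing edges from {n38}; recursion stops.
SUM(hops) = 0 + 1 + 1 + 2 = 4.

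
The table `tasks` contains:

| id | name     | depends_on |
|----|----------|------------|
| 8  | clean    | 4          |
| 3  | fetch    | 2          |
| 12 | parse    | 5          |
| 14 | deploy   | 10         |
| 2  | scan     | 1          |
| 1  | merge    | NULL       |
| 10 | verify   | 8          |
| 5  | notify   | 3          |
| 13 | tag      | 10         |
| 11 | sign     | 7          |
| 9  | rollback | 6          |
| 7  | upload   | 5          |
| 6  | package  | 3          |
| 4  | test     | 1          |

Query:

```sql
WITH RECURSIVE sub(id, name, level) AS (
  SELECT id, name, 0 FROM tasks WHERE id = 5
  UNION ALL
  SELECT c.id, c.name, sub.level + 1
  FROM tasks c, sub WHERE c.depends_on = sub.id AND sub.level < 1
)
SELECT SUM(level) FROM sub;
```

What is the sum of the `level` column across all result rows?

2

Base: id=5 (notify) at level 0.
Iteration 1: rows with depends_on in {5} -> upload (id 7, level 1), parse (id 12, level 1).
Iteration 2: level < 1 fails for all current rows; recursion stops.
SUM(level) = 0 + 1 + 1 = 2.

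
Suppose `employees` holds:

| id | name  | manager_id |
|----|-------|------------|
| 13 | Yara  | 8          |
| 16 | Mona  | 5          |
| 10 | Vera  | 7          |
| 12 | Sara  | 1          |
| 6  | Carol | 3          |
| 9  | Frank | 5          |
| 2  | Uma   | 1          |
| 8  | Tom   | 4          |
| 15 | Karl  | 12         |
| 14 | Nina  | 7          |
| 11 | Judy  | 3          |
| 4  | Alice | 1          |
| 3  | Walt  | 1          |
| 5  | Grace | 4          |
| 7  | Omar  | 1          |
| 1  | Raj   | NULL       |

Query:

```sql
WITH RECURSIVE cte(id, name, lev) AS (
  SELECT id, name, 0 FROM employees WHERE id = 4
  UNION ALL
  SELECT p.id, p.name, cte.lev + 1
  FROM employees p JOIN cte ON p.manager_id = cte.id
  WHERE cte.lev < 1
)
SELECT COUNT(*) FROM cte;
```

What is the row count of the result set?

3

Base: id=4 (Alice) at lev 0.
Iteration 1: rows with manager_id in {4} -> Grace (id 5, lev 1), Tom (id 8, lev 1).
Iteration 2: lev < 1 fails for all current rows; recursion stops.
Total rows emitted: 3.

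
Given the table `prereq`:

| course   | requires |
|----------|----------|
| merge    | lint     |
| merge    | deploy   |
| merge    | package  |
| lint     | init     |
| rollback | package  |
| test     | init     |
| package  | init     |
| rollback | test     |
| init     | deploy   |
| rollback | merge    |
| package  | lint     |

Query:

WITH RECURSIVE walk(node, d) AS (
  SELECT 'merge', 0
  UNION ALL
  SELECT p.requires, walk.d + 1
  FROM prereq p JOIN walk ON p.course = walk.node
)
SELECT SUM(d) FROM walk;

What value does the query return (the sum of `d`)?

Base: (merge, d=0).
Iteration 1: edges from {merge} -> (deploy, d=1), (lint, d=1), (package, d=1).
Iteration 2: edges from {deploy,lint,package} -> (init, d=2) x2, (lint, d=2). [UNION ALL keeps all 3 new rows, including repeats]
Iteration 3: edges from {init,lint} -> (deploy, d=3) x2, (init, d=3). [UNION ALL keeps all 3 new rows, including repeats]
Iteration 4: edges from {deploy,init} -> (deploy, d=4).
Iteration 5: no outgoing edges from {deploy}; recursion stops.
SUM(d) = 0 + 1 + 1 + 1 + 2 + 2 + 2 + 3 + 3 + 3 + 4 = 22.

22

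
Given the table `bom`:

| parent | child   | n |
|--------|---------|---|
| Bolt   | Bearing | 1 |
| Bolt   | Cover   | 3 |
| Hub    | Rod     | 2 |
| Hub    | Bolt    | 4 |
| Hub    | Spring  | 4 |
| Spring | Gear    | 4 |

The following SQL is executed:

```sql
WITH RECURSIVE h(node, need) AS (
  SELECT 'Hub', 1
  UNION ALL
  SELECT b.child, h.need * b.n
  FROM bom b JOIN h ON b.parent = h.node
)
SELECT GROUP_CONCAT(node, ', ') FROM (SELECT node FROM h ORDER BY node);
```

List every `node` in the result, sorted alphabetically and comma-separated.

Bearing, Bolt, Cover, Gear, Hub, Rod, Spring

Base: (Hub, need=1).
Iteration 1: components of {Hub} -> Bolt = 1*4 = 4, Rod = 1*2 = 2, Spring = 1*4 = 4.
Iteration 2: components of {Bolt,Rod,Spring} -> Bearing = 4*1 = 4, Cover = 4*3 = 12, Gear = 4*4 = 16.
Iteration 3: no further components; recursion stops.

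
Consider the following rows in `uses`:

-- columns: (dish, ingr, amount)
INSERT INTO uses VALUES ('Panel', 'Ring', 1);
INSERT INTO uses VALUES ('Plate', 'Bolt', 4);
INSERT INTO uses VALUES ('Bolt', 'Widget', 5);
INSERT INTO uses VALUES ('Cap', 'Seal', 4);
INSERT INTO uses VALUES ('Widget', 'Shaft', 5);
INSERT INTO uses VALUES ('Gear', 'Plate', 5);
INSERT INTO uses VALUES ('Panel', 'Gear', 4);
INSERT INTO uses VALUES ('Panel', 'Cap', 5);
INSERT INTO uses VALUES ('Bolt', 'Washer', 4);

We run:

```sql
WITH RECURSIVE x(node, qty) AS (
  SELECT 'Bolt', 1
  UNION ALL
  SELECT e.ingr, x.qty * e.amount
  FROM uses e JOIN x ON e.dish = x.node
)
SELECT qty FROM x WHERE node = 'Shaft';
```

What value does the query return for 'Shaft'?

Base: (Bolt, qty=1).
Iteration 1: components of {Bolt} -> Washer = 1*4 = 4, Widget = 1*5 = 5.
Iteration 2: components of {Washer,Widget} -> Shaft = 5*5 = 25.
Iteration 3: no further components; recursion stops.

25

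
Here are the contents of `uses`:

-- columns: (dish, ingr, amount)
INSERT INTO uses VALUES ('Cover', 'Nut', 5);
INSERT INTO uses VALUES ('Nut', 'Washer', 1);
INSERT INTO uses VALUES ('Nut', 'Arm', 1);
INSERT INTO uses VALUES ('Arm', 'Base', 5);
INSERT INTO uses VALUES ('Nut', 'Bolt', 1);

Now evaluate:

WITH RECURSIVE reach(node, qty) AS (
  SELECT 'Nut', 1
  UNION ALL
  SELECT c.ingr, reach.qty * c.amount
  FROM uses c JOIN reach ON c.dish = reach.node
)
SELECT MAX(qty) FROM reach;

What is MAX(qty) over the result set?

5

Base: (Nut, qty=1).
Iteration 1: components of {Nut} -> Arm = 1*1 = 1, Bolt = 1*1 = 1, Washer = 1*1 = 1.
Iteration 2: components of {Arm,Bolt,Washer} -> Base = 1*5 = 5.
Iteration 3: no further components; recursion stops.
qty values: 1, 1, 1, 1, 5; the maximum is 5.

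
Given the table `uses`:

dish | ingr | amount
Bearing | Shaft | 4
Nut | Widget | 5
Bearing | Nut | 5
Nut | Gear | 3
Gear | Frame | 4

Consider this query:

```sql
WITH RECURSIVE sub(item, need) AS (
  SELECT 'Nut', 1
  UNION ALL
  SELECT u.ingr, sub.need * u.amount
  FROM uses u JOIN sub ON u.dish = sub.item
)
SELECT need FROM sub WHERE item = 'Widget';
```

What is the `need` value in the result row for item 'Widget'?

Base: (Nut, need=1).
Iteration 1: components of {Nut} -> Gear = 1*3 = 3, Widget = 1*5 = 5.
Iteration 2: components of {Gear,Widget} -> Frame = 3*4 = 12.
Iteration 3: no further components; recursion stops.

5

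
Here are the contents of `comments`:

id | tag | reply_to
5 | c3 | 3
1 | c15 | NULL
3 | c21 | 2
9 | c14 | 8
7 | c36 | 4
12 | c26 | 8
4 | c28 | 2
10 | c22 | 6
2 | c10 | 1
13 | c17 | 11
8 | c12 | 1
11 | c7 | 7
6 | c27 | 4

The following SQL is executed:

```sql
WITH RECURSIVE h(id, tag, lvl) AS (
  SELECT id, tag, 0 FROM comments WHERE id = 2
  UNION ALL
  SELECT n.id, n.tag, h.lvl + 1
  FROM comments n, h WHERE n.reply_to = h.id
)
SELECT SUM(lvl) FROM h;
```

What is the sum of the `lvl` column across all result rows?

18

Base: id=2 (c10) at lvl 0.
Iteration 1: rows with reply_to in {2} -> c21 (id 3, lvl 1), c28 (id 4, lvl 1).
Iteration 2: rows with reply_to in {3,4} -> c3 (id 5, lvl 2), c27 (id 6, lvl 2), c36 (id 7, lvl 2).
Iteration 3: rows with reply_to in {5,6,7} -> c22 (id 10, lvl 3), c7 (id 11, lvl 3).
Iteration 4: rows with reply_to in {10,11} -> c17 (id 13, lvl 4).
Iteration 5: no rows with reply_to in {13}; recursion stops.
SUM(lvl) = 0 + 1 + 1 + 2 + 2 + 2 + 3 + 3 + 4 = 18.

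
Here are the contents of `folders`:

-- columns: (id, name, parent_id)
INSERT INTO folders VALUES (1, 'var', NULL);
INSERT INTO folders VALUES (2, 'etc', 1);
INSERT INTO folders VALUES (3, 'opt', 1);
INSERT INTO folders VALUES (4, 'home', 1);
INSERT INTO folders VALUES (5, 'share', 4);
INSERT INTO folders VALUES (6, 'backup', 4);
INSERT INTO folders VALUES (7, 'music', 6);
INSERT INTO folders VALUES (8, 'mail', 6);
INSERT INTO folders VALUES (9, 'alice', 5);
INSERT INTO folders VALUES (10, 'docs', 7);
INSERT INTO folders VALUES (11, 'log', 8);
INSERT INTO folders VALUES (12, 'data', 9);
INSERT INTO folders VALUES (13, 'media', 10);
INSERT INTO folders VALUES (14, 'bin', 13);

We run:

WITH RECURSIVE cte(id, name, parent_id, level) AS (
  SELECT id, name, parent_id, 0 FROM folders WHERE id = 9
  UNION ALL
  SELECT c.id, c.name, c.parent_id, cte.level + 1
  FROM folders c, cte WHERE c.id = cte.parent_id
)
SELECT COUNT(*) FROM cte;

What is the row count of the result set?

Base: id=9 (alice), parent_id=5, level 0.
Iteration 1: join on id=5 -> share (id 5, parent_id=4, level 1).
Iteration 2: join on id=4 -> home (id 4, parent_id=1, level 2).
Iteration 3: join on id=1 -> var (id 1, parent_id=NULL, level 3).
Iteration 4: parent_id is NULL; no match; recursion stops.
Total rows emitted: 4.

4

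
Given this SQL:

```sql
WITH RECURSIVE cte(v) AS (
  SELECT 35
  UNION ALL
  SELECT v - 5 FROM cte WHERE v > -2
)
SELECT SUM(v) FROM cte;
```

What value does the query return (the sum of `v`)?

Base: v=35.
Iteration 1: 35 > -2 holds -> v = 35 - 5 = 30.
Iteration 2: 30 > -2 holds -> v = 30 - 5 = 25.
Iteration 3: 25 > -2 holds -> v = 25 - 5 = 20.
Iteration 4: 20 > -2 holds -> v = 20 - 5 = 15.
Iteration 5: 15 > -2 holds -> v = 15 - 5 = 10.
Iteration 6: 10 > -2 holds -> v = 10 - 5 = 5.
Iteration 7: 5 > -2 holds -> v = 5 - 5 = 0.
Iteration 8: 0 > -2 holds -> v = 0 - 5 = -5.
Iteration 9: -5 > -2 fails; recursion stops.
SUM(v) = 35 + 30 + 25 + 20 + 15 + 10 + 5 + 0 + -5 = 135.

135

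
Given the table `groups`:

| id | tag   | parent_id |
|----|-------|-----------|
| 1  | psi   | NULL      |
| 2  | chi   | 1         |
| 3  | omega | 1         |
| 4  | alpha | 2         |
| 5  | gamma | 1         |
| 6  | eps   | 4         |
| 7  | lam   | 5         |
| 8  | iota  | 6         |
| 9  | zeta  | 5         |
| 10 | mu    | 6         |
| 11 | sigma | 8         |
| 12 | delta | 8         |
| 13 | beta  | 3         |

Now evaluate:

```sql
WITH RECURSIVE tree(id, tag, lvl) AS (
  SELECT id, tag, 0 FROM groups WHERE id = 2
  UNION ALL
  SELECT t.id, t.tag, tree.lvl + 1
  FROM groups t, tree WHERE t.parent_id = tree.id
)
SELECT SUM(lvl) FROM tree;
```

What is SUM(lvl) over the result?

Base: id=2 (chi) at lvl 0.
Iteration 1: rows with parent_id in {2} -> alpha (id 4, lvl 1).
Iteration 2: rows with parent_id in {4} -> eps (id 6, lvl 2).
Iteration 3: rows with parent_id in {6} -> iota (id 8, lvl 3), mu (id 10, lvl 3).
Iteration 4: rows with parent_id in {8,10} -> sigma (id 11, lvl 4), delta (id 12, lvl 4).
Iteration 5: no rows with parent_id in {11,12}; recursion stops.
SUM(lvl) = 0 + 1 + 2 + 3 + 3 + 4 + 4 = 17.

17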